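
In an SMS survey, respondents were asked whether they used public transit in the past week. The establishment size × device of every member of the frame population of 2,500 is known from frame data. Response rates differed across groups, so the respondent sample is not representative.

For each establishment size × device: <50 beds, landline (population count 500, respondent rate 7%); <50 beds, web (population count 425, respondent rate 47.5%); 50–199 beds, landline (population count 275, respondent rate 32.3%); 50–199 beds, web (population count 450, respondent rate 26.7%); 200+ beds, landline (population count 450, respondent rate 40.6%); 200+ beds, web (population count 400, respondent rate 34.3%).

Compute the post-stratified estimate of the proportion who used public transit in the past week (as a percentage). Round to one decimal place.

30.6%

Each cell contributes population-share × respondent value:
  <50 beds, landline: (500/2,500) × 7 = 1.4
  <50 beds, web: (425/2,500) × 47.5 = 8.075
  50–199 beds, landline: (275/2,500) × 32.3 = 3.553
  50–199 beds, web: (450/2,500) × 26.7 = 4.806
  200+ beds, landline: (450/2,500) × 40.6 = 7.308
  200+ beds, web: (400/2,500) × 34.3 = 5.488
Post-stratified estimate = 30.63 → 30.6%.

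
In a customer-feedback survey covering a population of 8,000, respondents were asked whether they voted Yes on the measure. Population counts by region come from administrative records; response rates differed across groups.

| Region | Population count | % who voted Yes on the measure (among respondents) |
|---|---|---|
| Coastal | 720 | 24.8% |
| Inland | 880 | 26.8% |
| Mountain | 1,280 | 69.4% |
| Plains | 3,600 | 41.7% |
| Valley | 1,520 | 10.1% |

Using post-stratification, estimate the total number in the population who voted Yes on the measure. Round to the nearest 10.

2,960

Estimated count per cell = population count × respondent percentage:
  Coastal: 720 × 24.8% = 178.56
  Inland: 880 × 26.8% = 235.84
  Mountain: 1,280 × 69.4% = 888.32
  Plains: 3,600 × 41.7% = 1501.2
  Valley: 1,520 × 10.1% = 153.52
Estimated total = 2957.44 → 2,960.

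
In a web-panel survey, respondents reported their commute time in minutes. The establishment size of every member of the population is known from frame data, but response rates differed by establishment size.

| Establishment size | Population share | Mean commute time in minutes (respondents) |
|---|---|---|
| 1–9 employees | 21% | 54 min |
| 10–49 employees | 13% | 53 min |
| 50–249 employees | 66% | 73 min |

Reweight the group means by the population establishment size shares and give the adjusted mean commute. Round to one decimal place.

Each cell contributes population-share × respondent value:
  1–9 employees: 0.21 × 54 = 11.34
  10–49 employees: 0.13 × 53 = 6.89
  50–249 employees: 0.66 × 73 = 48.18
Post-stratified estimate = 66.41 → 66.4.

66.4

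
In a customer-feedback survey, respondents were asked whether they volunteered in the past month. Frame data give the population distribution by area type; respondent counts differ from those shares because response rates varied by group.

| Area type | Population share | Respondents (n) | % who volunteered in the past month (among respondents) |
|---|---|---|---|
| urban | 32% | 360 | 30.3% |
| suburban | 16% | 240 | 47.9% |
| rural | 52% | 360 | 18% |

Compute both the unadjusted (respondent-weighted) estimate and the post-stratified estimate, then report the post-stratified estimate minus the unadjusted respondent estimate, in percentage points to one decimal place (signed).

-3.4 percentage points

Without adjustment, the pooled respondent share is:
  (360/960)×30.3 + (240/960)×47.9 + (360/960)×18 = 30.0875%
Post-stratifying to population shares instead:
  0.32×30.3 + 0.16×47.9 + 0.52×18 = 26.72%
Difference = 26.72 − 30.0875 = -3.3675 pp.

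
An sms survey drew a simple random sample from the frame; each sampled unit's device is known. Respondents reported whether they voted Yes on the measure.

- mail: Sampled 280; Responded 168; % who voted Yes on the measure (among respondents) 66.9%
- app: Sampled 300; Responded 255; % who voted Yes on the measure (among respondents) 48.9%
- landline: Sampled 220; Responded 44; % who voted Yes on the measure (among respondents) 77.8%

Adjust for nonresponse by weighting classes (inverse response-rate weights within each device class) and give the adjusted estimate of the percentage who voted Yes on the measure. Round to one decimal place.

Class response rates: mail 168/280 = 60%, app 255/300 = 85%, landline 44/220 = 20%.
Weighting each respondent by the inverse class response rate inflates each class back to its sampled size, so the class weight is n_sampled:
  mail: 280 × 66.9 = 18,732
  app: 300 × 48.9 = 14,670
  landline: 220 × 77.8 = 17,116
Adjusted estimate = 50,518 / 800 = 63.1475 → 63.1%.

63.1%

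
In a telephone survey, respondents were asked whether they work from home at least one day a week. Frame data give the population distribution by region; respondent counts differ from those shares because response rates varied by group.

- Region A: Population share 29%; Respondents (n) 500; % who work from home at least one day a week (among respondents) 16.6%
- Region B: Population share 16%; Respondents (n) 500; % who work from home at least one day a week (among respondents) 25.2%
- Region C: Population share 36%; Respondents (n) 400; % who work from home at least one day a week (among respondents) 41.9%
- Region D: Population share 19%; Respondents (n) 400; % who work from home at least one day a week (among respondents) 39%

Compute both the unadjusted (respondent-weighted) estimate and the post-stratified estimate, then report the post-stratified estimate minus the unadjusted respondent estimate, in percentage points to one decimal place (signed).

Without adjustment, the pooled respondent share is:
  (500/1800)×16.6 + (500/1800)×25.2 + (400/1800)×41.9 + (400/1800)×39 = 29.5889%
Post-stratifying to population shares instead:
  0.29×16.6 + 0.16×25.2 + 0.36×41.9 + 0.19×39 = 31.34%
Difference = 31.34 − 29.5889 = 1.7511 pp.

+1.8 percentage points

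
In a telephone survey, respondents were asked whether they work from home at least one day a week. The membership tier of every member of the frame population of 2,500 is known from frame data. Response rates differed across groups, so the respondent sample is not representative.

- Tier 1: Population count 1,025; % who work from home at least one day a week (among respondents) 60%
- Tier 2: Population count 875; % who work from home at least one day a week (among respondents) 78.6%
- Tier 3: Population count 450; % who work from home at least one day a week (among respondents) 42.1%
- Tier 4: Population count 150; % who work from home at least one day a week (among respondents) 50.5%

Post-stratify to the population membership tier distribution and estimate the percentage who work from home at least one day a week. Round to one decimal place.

62.7%

Weight each group's respondent value by its population share:
  Tier 1: (1,025/2,500) × 60 = 24.6
  Tier 2: (875/2,500) × 78.6 = 27.51
  Tier 3: (450/2,500) × 42.1 = 7.578
  Tier 4: (150/2,500) × 50.5 = 3.03
Post-stratified estimate = 62.718 → 62.7%.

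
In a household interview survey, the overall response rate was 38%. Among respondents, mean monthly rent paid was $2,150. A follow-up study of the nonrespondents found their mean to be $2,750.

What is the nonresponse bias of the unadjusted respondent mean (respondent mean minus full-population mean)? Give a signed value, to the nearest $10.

-$370

Nonresponse fraction = 1 − 0.38 = 0.62.
Bias = (nonresponse fraction) × (respondent mean − nonrespondent mean)
     = 0.62 × (2150 − 2750) = 0.62 × -600 = -372.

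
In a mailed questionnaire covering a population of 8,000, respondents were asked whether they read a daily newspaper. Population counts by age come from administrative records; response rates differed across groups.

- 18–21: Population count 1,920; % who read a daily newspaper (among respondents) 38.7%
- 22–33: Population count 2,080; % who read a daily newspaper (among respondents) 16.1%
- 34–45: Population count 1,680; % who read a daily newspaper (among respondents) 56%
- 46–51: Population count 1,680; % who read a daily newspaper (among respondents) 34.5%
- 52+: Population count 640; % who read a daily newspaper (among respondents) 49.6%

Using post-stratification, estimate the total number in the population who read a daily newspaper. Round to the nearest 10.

2,920

Each cell contributes its population count × the respondent rate:
  18–21: 1,920 × 38.7% = 743.04
  22–33: 2,080 × 16.1% = 334.88
  34–45: 1,680 × 56% = 940.8
  46–51: 1,680 × 34.5% = 579.6
  52+: 640 × 49.6% = 317.44
Estimated total = 2915.76 → 2,920.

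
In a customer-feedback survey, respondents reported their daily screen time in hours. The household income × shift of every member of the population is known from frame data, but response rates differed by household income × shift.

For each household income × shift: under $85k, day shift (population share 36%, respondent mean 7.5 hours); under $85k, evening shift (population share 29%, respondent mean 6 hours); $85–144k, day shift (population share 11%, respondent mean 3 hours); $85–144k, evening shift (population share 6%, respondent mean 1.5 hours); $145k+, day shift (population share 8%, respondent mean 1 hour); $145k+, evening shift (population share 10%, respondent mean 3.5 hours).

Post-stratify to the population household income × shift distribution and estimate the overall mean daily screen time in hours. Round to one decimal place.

Weight each group's respondent value by its population share:
  under $85k, day shift: 0.36 × 7.5 = 2.7
  under $85k, evening shift: 0.29 × 6 = 1.74
  $85–144k, day shift: 0.11 × 3 = 0.33
  $85–144k, evening shift: 0.06 × 1.5 = 0.09
  $145k+, day shift: 0.08 × 1 = 0.08
  $145k+, evening shift: 0.1 × 3.5 = 0.35
Post-stratified estimate = 5.29 → 5.3.

5.3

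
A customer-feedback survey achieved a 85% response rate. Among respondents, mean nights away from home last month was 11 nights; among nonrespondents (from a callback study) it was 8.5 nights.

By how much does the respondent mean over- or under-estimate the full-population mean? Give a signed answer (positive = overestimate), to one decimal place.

Nonresponse fraction = 1 − 0.85 = 0.15.
Bias = (nonresponse fraction) × (respondent mean − nonrespondent mean)
     = 0.15 × (11 − 8.5) = 0.15 × 2.5 = 0.375.

+0.4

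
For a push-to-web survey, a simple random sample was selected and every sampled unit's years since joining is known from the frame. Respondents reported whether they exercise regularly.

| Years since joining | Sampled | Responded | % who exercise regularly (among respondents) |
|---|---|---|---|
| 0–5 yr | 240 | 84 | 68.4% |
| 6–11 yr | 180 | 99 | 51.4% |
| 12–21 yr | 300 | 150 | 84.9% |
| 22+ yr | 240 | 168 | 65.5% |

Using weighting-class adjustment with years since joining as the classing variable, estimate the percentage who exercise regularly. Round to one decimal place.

Response rates by class: 0–5 yr 84/240 = 35%, 6–11 yr 99/180 = 55%, 12–21 yr 150/300 = 50%, 22+ yr 168/240 = 70%.
Each respondent's weight = sampled/responded in their class; summing within a class gives n_sampled, so:
  0–5 yr: 240 × 68.4 = 16,416
  6–11 yr: 180 × 51.4 = 9252
  12–21 yr: 300 × 84.9 = 25,470
  22+ yr: 240 × 65.5 = 15,720
Adjusted estimate = 66,858 / 960 = 69.6437 → 69.6%.

69.6%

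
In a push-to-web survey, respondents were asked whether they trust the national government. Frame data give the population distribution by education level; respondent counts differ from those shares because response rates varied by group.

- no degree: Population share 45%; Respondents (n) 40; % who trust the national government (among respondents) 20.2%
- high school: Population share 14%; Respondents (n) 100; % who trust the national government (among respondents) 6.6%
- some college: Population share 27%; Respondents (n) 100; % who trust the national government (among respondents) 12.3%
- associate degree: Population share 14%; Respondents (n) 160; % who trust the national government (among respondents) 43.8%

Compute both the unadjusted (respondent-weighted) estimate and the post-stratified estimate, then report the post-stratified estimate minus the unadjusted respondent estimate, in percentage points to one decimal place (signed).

Naive respondent-only estimate (weights = respondent counts):
  (40/400)×20.2 + (100/400)×6.6 + (100/400)×12.3 + (160/400)×43.8 = 24.265%
Post-stratifying to population shares instead:
  0.45×20.2 + 0.14×6.6 + 0.27×12.3 + 0.14×43.8 = 19.467%
Difference = 19.467 − 24.265 = -4.798 pp.

-4.8 percentage points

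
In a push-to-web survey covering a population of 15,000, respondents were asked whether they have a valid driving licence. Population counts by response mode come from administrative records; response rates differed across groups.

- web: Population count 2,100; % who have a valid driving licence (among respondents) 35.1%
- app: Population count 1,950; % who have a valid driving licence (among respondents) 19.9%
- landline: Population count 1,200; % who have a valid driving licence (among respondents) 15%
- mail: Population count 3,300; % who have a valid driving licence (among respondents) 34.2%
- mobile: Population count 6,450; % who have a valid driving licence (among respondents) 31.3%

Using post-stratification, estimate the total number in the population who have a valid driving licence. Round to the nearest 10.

Estimated count per cell = population count × respondent percentage:
  web: 2,100 × 35.1% = 737.1
  app: 1,950 × 19.9% = 388.05
  landline: 1,200 × 15% = 180
  mail: 3,300 × 34.2% = 1128.6
  mobile: 6,450 × 31.3% = 2018.85
Estimated total = 4452.6 → 4,450.

4,450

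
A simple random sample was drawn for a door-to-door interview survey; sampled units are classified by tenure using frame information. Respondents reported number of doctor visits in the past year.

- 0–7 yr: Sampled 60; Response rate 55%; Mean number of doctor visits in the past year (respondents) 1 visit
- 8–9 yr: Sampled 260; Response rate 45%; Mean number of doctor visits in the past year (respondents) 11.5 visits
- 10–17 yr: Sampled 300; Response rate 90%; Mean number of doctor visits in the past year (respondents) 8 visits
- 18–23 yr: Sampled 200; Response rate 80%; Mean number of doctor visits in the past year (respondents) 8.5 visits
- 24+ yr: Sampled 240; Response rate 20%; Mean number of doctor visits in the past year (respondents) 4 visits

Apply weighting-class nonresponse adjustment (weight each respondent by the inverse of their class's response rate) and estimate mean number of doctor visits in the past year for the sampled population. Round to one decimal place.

Weighting each respondent by the inverse class response rate inflates each class back to its sampled size, so the class weight is n_sampled:
  0–7 yr: 60 × 1 = 60
  8–9 yr: 260 × 11.5 = 2990
  10–17 yr: 300 × 8 = 2400
  18–23 yr: 200 × 8.5 = 1700
  24+ yr: 240 × 4 = 960
Adjusted estimate = 8110 / 1,060 = 7.65094 → 7.7.

7.7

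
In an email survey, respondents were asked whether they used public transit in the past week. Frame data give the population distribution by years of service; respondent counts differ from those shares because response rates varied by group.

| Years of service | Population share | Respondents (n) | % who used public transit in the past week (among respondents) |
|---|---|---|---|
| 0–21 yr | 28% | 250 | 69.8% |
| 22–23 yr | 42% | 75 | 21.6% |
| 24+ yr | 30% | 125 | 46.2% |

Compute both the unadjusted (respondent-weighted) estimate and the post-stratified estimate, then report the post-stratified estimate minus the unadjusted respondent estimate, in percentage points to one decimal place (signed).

-12.7 percentage points

Without adjustment, the pooled respondent share is:
  (250/450)×69.8 + (75/450)×21.6 + (125/450)×46.2 = 55.2111%
Post-stratifying to population shares instead:
  0.28×69.8 + 0.42×21.6 + 0.3×46.2 = 42.476%
Difference = 42.476 − 55.2111 = -12.7351 pp.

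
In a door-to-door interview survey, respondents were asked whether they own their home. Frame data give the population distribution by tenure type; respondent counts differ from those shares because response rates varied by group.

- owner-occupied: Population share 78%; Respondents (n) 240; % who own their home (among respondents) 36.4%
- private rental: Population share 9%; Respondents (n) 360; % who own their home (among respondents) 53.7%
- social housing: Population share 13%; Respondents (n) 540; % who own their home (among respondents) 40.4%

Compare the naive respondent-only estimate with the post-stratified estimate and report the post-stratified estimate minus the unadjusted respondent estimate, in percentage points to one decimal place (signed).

Naive respondent-only estimate (weights = respondent counts):
  (240/1140)×36.4 + (360/1140)×53.7 + (540/1140)×40.4 = 43.7579%
Post-stratifying to population shares instead:
  0.78×36.4 + 0.09×53.7 + 0.13×40.4 = 38.477%
Difference = 38.477 − 43.7579 = -5.2809 pp.

-5.3 percentage points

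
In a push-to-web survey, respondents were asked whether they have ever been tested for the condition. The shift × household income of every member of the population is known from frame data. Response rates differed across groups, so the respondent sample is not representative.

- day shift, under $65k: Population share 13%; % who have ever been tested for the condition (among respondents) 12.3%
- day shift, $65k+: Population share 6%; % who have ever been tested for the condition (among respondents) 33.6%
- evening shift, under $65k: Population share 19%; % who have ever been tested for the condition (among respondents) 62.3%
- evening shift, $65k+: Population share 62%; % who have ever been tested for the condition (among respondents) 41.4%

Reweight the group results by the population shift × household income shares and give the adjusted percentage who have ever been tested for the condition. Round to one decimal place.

Reweight to the known shift × household income distribution:
  day shift, under $65k: 0.13 × 12.3 = 1.599
  day shift, $65k+: 0.06 × 33.6 = 2.016
  evening shift, under $65k: 0.19 × 62.3 = 11.837
  evening shift, $65k+: 0.62 × 41.4 = 25.668
Post-stratified estimate = 41.12 → 41.1%.

41.1%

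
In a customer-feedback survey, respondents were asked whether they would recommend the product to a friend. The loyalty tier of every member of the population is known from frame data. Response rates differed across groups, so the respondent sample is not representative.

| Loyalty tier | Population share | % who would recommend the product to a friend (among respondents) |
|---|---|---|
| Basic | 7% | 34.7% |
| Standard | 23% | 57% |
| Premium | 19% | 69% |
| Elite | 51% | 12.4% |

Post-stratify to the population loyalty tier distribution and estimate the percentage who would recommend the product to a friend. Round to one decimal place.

Weight each group's respondent value by its population share:
  Basic: 0.07 × 34.7 = 2.429
  Standard: 0.23 × 57 = 13.11
  Premium: 0.19 × 69 = 13.11
  Elite: 0.51 × 12.4 = 6.324
Post-stratified estimate = 34.973 → 35.0%.

35.0%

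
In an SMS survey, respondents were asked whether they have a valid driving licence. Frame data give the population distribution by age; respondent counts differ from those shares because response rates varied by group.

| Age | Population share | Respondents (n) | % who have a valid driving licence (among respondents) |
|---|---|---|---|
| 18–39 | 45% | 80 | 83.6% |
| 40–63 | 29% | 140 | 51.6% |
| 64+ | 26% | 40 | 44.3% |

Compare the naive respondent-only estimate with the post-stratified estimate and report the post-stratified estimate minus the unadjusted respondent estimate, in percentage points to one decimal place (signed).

+3.8 percentage points

Naive respondent-only estimate (weights = respondent counts):
  (80/260)×83.6 + (140/260)×51.6 + (40/260)×44.3 = 60.3231%
Post-stratifying to population shares instead:
  0.45×83.6 + 0.29×51.6 + 0.26×44.3 = 64.102%
Difference = 64.102 − 60.3231 = 3.7789 pp.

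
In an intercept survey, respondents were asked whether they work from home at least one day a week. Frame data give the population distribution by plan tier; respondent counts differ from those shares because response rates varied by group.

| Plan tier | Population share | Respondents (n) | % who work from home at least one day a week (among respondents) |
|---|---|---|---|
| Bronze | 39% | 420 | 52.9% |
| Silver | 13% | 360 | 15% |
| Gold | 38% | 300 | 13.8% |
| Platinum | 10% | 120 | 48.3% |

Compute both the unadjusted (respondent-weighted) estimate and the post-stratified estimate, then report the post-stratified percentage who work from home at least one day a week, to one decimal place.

Without adjustment, the pooled respondent share is:
  (420/1200)×52.9 + (360/1200)×15 + (300/1200)×13.8 + (120/1200)×48.3 = 31.295%
Post-stratifying to population shares instead:
  0.39×52.9 + 0.13×15 + 0.38×13.8 + 0.1×48.3 = 32.655%

32.7%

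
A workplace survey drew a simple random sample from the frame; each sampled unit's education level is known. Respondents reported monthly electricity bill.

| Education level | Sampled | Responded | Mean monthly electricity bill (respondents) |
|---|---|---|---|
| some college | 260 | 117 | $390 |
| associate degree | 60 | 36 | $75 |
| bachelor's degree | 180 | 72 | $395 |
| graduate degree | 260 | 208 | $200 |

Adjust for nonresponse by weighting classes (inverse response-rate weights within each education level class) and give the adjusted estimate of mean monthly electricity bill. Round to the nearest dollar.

$301

Class response rates: some college 117/260 = 45%, associate degree 36/60 = 60%, bachelor's degree 72/180 = 40%, graduate degree 208/260 = 80%.
Inverse-response-rate weighting restores each class to its sampled count, so class totals weight by n_sampled:
  some college: 260 × 390 = 101,400
  associate degree: 60 × 75 = 4500
  bachelor's degree: 180 × 395 = 71,100
  graduate degree: 260 × 200 = 52,000
Adjusted estimate = 229,000 / 760 = 301.316 → $301.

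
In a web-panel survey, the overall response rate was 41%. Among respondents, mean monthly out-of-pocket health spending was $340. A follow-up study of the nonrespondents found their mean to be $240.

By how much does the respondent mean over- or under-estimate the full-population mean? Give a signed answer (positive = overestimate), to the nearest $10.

Nonresponse fraction = 1 − 0.41 = 0.59.
Bias = (nonresponse fraction) × (respondent mean − nonrespondent mean)
     = 0.59 × (340 − 240) = 0.59 × 100 = 59.

+$60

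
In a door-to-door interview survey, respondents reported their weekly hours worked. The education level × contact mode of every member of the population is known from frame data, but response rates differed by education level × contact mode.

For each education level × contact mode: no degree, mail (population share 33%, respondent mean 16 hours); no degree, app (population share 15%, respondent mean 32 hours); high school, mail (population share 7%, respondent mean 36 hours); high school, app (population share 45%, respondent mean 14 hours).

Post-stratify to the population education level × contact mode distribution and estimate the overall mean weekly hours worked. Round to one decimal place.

Reweight to the known education level × contact mode distribution:
  no degree, mail: 0.33 × 16 = 5.28
  no degree, app: 0.15 × 32 = 4.8
  high school, mail: 0.07 × 36 = 2.52
  high school, app: 0.45 × 14 = 6.3
Post-stratified estimate = 18.9 → 18.9.

18.9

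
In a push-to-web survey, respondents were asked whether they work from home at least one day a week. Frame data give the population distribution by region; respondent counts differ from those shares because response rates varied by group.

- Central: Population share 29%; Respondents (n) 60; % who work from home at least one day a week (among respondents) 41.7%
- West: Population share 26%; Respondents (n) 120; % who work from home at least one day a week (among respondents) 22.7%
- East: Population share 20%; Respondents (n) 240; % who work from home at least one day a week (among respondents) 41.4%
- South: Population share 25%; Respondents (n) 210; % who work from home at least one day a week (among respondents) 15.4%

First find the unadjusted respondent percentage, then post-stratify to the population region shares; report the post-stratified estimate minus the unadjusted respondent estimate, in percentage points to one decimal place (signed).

+0.9 percentage points

Without adjustment, the pooled respondent share is:
  (60/630)×41.7 + (120/630)×22.7 + (240/630)×41.4 + (210/630)×15.4 = 29.2%
Post-stratifying to population shares instead:
  0.29×41.7 + 0.26×22.7 + 0.2×41.4 + 0.25×15.4 = 30.125%
Difference = 30.125 − 29.2 = 0.925 pp.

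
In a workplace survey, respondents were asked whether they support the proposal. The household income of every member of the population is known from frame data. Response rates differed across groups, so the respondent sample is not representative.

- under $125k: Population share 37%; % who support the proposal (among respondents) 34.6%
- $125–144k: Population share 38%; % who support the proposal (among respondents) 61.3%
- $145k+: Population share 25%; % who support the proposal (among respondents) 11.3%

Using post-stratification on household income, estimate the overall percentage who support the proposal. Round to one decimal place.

Post-stratification weights by population share, not respondent share:
  under $125k: 0.37 × 34.6 = 12.802
  $125–144k: 0.38 × 61.3 = 23.294
  $145k+: 0.25 × 11.3 = 2.825
Post-stratified estimate = 38.921 → 38.9%.

38.9%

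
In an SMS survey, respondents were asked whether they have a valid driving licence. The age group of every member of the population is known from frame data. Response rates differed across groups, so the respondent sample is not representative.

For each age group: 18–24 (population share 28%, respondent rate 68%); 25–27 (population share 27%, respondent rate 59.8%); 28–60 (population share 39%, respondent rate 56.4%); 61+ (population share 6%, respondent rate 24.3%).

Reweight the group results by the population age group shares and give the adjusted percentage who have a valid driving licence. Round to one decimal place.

Reweight to the known age group distribution:
  18–24: 0.28 × 68 = 19.04
  25–27: 0.27 × 59.8 = 16.146
  28–60: 0.39 × 56.4 = 21.996
  61+: 0.06 × 24.3 = 1.458
Post-stratified estimate = 58.64 → 58.6%.

58.6%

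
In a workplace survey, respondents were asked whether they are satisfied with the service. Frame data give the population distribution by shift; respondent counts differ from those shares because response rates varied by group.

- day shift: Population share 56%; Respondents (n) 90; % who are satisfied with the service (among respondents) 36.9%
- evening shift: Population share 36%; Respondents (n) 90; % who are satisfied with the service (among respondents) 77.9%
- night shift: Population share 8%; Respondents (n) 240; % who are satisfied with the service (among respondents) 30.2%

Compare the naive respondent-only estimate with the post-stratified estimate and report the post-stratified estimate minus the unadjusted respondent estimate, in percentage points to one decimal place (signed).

+9.3 percentage points

Unadjusted (pooled respondent) estimate weights by respondent counts:
  (90/420)×36.9 + (90/420)×77.9 + (240/420)×30.2 = 41.8571%
Post-stratifying to population shares instead:
  0.56×36.9 + 0.36×77.9 + 0.08×30.2 = 51.124%
Difference = 51.124 − 41.8571 = 9.2669 pp.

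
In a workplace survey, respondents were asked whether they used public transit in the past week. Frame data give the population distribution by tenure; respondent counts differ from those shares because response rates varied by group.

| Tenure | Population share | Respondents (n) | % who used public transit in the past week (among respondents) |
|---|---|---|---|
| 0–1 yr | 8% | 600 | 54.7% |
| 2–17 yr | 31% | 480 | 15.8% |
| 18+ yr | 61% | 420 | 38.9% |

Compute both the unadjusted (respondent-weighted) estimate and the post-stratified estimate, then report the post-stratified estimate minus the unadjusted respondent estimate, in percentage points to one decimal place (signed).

-4.8 percentage points

Without adjustment, the pooled respondent share is:
  (600/1500)×54.7 + (480/1500)×15.8 + (420/1500)×38.9 = 37.828%
Post-stratified estimate weights by population shares:
  0.08×54.7 + 0.31×15.8 + 0.61×38.9 = 33.003%
Difference = 33.003 − 37.828 = -4.825 pp.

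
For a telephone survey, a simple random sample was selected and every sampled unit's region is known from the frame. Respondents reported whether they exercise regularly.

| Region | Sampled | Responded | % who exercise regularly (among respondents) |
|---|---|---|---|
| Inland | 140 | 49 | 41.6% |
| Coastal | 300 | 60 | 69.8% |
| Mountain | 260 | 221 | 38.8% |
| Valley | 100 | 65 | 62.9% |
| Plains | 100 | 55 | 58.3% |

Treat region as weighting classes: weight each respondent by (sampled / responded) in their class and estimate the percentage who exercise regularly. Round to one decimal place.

Response rates by class: Inland 49/140 = 35%, Coastal 60/300 = 20%, Mountain 221/260 = 85%, Valley 65/100 = 65%, Plains 55/100 = 55%.
With weight = n_sampled/n_responded per class, the weighted class total is n_sampled:
  Inland: 140 × 41.6 = 5824
  Coastal: 300 × 69.8 = 20,940
  Mountain: 260 × 38.8 = 10,088
  Valley: 100 × 62.9 = 6290
  Plains: 100 × 58.3 = 5830
Adjusted estimate = 48,972 / 900 = 54.4133 → 54.4%.

54.4%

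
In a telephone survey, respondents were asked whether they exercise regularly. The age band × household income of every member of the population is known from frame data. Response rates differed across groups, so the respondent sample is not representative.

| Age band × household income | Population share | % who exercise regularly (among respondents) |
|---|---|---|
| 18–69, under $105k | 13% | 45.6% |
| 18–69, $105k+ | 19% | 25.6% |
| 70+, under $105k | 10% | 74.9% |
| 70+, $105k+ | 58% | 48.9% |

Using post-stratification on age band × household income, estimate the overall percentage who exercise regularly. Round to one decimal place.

Reweight to the known age band × household income distribution:
  18–69, under $105k: 0.13 × 45.6 = 5.928
  18–69, $105k+: 0.19 × 25.6 = 4.864
  70+, under $105k: 0.1 × 74.9 = 7.49
  70+, $105k+: 0.58 × 48.9 = 28.362
Post-stratified estimate = 46.644 → 46.6%.

46.6%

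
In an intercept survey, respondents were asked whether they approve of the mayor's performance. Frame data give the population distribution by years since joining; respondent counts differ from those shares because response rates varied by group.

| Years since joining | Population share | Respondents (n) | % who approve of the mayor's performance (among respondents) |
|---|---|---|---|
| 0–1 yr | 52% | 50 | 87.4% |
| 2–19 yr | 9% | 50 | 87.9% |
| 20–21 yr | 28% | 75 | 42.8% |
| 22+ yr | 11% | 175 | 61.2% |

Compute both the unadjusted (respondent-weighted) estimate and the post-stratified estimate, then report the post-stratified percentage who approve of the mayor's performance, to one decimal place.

Naive respondent-only estimate (weights = respondent counts):
  (50/350)×87.4 + (50/350)×87.9 + (75/350)×42.8 + (175/350)×61.2 = 64.8143%
Post-stratified estimate weights by population shares:
  0.52×87.4 + 0.09×87.9 + 0.28×42.8 + 0.11×61.2 = 72.075%

72.1%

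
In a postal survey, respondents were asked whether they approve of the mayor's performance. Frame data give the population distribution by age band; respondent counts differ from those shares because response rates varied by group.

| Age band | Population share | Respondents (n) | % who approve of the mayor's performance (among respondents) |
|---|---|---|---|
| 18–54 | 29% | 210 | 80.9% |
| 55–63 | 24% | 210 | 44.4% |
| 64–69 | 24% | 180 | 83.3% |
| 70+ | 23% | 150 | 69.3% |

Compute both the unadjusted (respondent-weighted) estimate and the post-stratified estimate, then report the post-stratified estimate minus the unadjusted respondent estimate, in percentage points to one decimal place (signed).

+1.1 percentage points

Without adjustment, the pooled respondent share is:
  (210/750)×80.9 + (210/750)×44.4 + (180/750)×83.3 + (150/750)×69.3 = 68.936%
Post-stratified estimate weights by population shares:
  0.29×80.9 + 0.24×44.4 + 0.24×83.3 + 0.23×69.3 = 70.048%
Difference = 70.048 − 68.936 = 1.112 pp.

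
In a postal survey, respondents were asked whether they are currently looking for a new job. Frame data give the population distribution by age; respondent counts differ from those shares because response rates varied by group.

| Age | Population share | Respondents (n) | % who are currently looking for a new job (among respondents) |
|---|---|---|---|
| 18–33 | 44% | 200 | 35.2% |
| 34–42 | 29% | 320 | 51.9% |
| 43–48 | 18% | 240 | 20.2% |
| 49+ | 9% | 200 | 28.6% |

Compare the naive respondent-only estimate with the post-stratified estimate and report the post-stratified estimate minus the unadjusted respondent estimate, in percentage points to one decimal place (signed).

Unadjusted (pooled respondent) estimate weights by respondent counts:
  (200/960)×35.2 + (320/960)×51.9 + (240/960)×20.2 + (200/960)×28.6 = 35.6417%
Reweighting by population age shares:
  0.44×35.2 + 0.29×51.9 + 0.18×20.2 + 0.09×28.6 = 36.749%
Difference = 36.749 − 35.6417 = 1.1073 pp.

+1.1 percentage points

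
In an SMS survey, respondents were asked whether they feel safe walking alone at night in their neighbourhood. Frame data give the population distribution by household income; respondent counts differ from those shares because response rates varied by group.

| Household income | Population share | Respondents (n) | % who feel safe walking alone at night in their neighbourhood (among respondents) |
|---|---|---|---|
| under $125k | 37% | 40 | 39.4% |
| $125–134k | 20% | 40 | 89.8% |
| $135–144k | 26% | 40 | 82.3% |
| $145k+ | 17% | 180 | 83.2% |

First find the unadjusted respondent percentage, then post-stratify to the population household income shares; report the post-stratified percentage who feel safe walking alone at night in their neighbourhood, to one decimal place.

68.1%

Unadjusted (pooled respondent) estimate weights by respondent counts:
  (40/300)×39.4 + (40/300)×89.8 + (40/300)×82.3 + (180/300)×83.2 = 78.12%
Post-stratifying to population shares instead:
  0.37×39.4 + 0.2×89.8 + 0.26×82.3 + 0.17×83.2 = 68.08%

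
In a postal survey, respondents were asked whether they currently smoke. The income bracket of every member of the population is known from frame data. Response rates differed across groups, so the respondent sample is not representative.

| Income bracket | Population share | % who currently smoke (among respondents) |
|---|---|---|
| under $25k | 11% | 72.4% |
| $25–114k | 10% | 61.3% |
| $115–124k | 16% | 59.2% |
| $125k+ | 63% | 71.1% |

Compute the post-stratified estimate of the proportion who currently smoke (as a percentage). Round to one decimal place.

68.4%

Weight each group's respondent value by its population share:
  under $25k: 0.11 × 72.4 = 7.964
  $25–114k: 0.1 × 61.3 = 6.13
  $115–124k: 0.16 × 59.2 = 9.472
  $125k+: 0.63 × 71.1 = 44.793
Post-stratified estimate = 68.359 → 68.4%.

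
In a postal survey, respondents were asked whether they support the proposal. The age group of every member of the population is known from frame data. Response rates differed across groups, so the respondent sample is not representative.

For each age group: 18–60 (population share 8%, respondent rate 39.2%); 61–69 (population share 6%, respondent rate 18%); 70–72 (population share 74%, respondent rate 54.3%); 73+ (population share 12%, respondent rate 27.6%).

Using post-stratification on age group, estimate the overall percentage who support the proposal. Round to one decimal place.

Each cell contributes population-share × respondent value:
  18–60: 0.08 × 39.2 = 3.136
  61–69: 0.06 × 18 = 1.08
  70–72: 0.74 × 54.3 = 40.182
  73+: 0.12 × 27.6 = 3.312
Post-stratified estimate = 47.71 → 47.7%.

47.7%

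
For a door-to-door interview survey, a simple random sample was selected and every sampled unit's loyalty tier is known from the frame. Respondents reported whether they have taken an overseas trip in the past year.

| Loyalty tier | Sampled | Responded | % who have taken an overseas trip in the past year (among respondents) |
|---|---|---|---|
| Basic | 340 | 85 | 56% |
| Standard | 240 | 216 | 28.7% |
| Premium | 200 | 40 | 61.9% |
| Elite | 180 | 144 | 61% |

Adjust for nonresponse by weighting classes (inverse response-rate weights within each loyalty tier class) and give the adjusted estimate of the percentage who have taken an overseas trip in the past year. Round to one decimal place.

51.3%

Response rates by class: Basic 85/340 = 25%, Standard 216/240 = 90%, Premium 40/200 = 20%, Elite 144/180 = 80%.
Inverse-response-rate weighting restores each class to its sampled count, so class totals weight by n_sampled:
  Basic: 340 × 56 = 19,040
  Standard: 240 × 28.7 = 6888
  Premium: 200 × 61.9 = 12,380
  Elite: 180 × 61 = 10,980
Adjusted estimate = 49,288 / 960 = 51.3417 → 51.3%.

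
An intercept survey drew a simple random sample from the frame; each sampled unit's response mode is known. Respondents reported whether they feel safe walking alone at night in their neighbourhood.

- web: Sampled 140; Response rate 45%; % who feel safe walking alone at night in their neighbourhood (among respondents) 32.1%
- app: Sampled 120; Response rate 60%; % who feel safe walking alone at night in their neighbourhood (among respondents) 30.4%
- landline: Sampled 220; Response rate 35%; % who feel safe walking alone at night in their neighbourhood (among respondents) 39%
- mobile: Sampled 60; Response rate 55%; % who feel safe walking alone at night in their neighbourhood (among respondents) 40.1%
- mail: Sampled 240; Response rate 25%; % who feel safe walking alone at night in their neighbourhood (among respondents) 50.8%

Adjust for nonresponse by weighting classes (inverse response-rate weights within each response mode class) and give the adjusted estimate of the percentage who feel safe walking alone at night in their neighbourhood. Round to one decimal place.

40.2%

With weight = n_sampled/n_responded per class, the weighted class total is n_sampled:
  web: 140 × 32.1 = 4494
  app: 120 × 30.4 = 3648
  landline: 220 × 39 = 8580
  mobile: 60 × 40.1 = 2406
  mail: 240 × 50.8 = 12,192
Adjusted estimate = 31,320 / 780 = 40.1538 → 40.2%.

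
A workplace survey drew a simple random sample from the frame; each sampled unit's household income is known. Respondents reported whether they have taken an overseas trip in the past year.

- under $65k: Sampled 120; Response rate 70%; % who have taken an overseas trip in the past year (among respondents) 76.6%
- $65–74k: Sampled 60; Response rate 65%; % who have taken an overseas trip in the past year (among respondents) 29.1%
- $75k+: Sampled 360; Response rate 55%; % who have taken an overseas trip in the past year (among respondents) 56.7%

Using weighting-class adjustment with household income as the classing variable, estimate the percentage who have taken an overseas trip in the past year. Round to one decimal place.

Weighting each respondent by the inverse class response rate inflates each class back to its sampled size, so the class weight is n_sampled:
  under $65k: 120 × 76.6 = 9192
  $65–74k: 60 × 29.1 = 1746
  $75k+: 360 × 56.7 = 20,412
Adjusted estimate = 31,350 / 540 = 58.0556 → 58.1%.

58.1%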